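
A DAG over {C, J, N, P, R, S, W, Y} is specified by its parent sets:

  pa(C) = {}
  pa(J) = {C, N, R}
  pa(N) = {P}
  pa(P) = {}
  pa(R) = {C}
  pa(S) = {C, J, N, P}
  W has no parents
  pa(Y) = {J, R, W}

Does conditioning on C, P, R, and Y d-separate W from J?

No

6 paths connect W and J; each must be blocked for d-separation to hold:
Path 1: W → Y ← R ← C → S ← P → N → J
  R is a chain here and R is conditioned on, so the path is blocked at R.
Path 2: W → Y ← R ← C → S ← N → J
  R is a chain here and R is conditioned on, so the path is blocked at R.
Path 3: W → Y ← R ← C → S ← J
  R is a chain here and R is conditioned on, so the path is blocked at R.
Path 4: W → Y ← R ← C → J
  R is a chain here and R is conditioned on, so the path is blocked at R.
Path 5: W → Y ← R → J
  R is a fork here and R is conditioned on, so the path is blocked at R.
Path 6: W → Y ← J
  Y is a collider and Y is conditioned on, which opens it — no node blocks this path, so it is active.
At least one path is unblocked, so d-separation fails.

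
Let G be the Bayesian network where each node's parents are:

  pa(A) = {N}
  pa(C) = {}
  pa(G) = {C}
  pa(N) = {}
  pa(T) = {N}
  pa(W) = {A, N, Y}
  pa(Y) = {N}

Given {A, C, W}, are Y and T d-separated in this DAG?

No — Y and T are not d-separated given {A, C, W}.

We examine all 3 paths between Y and T:
Path 1: Y → W ← A ← N → T
  A is a chain here and A is conditioned on, so the path is blocked at A.
Path 2: Y → W ← N → T
  W is a collider and W is conditioned on, which opens it; N is a fork and N is not conditioned on — no node blocks this path, so it is active.
Path 3: Y ← N → T
  N is a fork and N is not conditioned on — no node blocks this path, so it is active.
Since the path Y → W ← N → T is active, Y and T are not d-separated given {A, C, W}.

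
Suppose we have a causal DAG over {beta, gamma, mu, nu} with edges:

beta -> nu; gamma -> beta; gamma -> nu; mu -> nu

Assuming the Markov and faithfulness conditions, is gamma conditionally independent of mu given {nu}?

No

There are 2 undirected paths between gamma and mu; checking each against the conditioning set {nu}:
Path 1: gamma → nu ← mu
  nu is a collider and nu is conditioned on, which opens it — no node blocks this path, so it is active.
Path 2: gamma → beta → nu ← mu
  beta is a chain and beta is not conditioned on; nu is a collider and nu is conditioned on, which opens it — no node blocks this path, so it is active.
Because an active path exists, gamma and mu are not d-separated.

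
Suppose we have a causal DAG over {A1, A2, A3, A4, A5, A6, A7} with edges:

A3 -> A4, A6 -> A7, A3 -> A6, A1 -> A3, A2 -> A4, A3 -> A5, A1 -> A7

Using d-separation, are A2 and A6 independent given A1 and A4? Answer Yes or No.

No

2 paths connect A2 and A6; each must be blocked for d-separation to hold:
Path 1: A2 → A4 ← A3 → A6
  A4 is a collider and A4 is conditioned on, which opens it; A3 is a fork and A3 is not conditioned on — no node blocks this path, so it is active.
Path 2: A2 → A4 ← A3 ← A1 → A7 ← A6
  A1 is a fork here and A1 is conditioned on, so the path is blocked at A1.
Since the path A2 → A4 ← A3 → A6 is active, A2 and A6 are not d-separated given {A1, A4}.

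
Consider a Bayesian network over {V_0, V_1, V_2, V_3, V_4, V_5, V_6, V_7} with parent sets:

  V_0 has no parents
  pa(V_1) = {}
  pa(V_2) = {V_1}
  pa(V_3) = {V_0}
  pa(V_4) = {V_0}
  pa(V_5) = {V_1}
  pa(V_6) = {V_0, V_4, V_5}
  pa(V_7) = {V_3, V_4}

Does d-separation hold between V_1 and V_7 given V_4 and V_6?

4 paths connect V_1 and V_7; each must be blocked for d-separation to hold:
  1. V_1 → V_5 → V_6 ← V_0 → V_3 → V_7 — V_5:chain[open]; V_6:collider[open]; V_0:fork[open]; V_3:chain[open] ⇒ active
  2. V_1 → V_5 → V_6 ← V_0 → V_4 → V_7 — V_5:chain[open]; V_6:collider[open]; V_0:fork[open]; V_4:chain[blocks] ⇒ blocked
  3. V_1 → V_5 → V_6 ← V_4 → V_7 — V_5:chain[open]; V_6:collider[open]; V_4:fork[blocks] ⇒ blocked
  4. V_1 → V_5 → V_6 ← V_4 ← V_0 → V_3 → V_7 — V_5:chain[open]; V_6:collider[open]; V_4:chain[blocks]; V_0:fork[open]; V_3:chain[open] ⇒ blocked
Since the path V_1 → V_5 → V_6 ← V_0 → V_3 → V_7 is active, V_1 and V_7 are not d-separated given {V_4, V_6}.

No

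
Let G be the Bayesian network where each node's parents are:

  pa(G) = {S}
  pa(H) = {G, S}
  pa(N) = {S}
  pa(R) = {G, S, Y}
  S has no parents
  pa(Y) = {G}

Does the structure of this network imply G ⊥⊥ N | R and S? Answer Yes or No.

Yes — G and N are d-separated given {R, S}.

4 paths connect G and N; each must be blocked for d-separation to hold:
Path 1: G → R ← S → N
  S is a fork here and S is conditioned on, so the path is blocked at S.
Path 2: G → Y → R ← S → N
  S is a fork here and S is conditioned on, so the path is blocked at S.
Path 3: G → H ← S → N
  H is a collider here and neither H nor any of its descendants is conditioned on, so the collider stays closed — the path is blocked at H.
Path 4: G ← S → N
  S is a fork here and S is conditioned on, so the path is blocked at S.
Every path is blocked, so G and N are d-separated given {R, S}.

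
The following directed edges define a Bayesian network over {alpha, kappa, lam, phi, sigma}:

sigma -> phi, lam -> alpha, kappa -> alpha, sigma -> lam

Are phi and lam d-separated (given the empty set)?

The only undirected path from phi to lam is:
Path 1: phi ← sigma → lam
  sigma is a fork and sigma is not conditioned on — no node blocks this path, so it is active.
At least one path is unblocked, so d-separation fails.

No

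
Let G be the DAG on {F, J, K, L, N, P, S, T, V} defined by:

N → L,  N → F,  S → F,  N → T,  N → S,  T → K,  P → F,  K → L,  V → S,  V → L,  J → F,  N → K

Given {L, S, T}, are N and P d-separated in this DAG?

We examine all 5 paths between N and P:
Path 1: N → K → L ← V → S → F ← P
  S is a chain here and S is conditioned on, so the path is blocked at S.
Path 2: N → T → K → L ← V → S → F ← P
  T is a chain here and T is conditioned on, so the path is blocked at T.
Path 3: N → L ← V → S → F ← P
  S is a chain here and S is conditioned on, so the path is blocked at S.
Path 4: N → S → F ← P
  S is a chain here and S is conditioned on, so the path is blocked at S.
Path 5: N → F ← P
  F is a collider here and neither F nor any of its descendants is conditioned on, so the collider stays closed — the path is blocked at F.
Since every path is blocked, d-separation holds.

Yes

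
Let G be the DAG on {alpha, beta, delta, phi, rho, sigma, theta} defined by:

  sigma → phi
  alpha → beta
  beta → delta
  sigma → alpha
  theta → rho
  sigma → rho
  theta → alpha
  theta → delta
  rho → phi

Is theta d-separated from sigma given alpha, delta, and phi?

There are 4 undirected paths between theta and sigma; checking each against the conditioning set {alpha, delta, phi}:
Path 1: theta → alpha ← sigma
  alpha is a collider and alpha is conditioned on, which opens it — no node blocks this path, so it is active.
Path 2: theta → delta ← beta ← alpha ← sigma
  alpha is a chain here and alpha is conditioned on, so the path is blocked at alpha.
Path 3: theta → rho → phi ← sigma
  rho is a chain and rho is not conditioned on; phi is a collider and phi is conditioned on, which opens it — no node blocks this path, so it is active.
Path 4: theta → rho ← sigma
  rho is a collider and its descendant phi is conditioned on, which opens it — no node blocks this path, so it is active.
At least one path is unblocked, so d-separation fails.

No — theta and sigma are not d-separated given {alpha, delta, phi}.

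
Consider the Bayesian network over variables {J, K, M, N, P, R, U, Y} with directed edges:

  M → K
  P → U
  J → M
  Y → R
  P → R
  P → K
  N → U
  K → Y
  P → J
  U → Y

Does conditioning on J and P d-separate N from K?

Yes — N and K are d-separated given {J, P}.

There are 6 undirected paths between N and K; checking each against the conditioning set {J, P}:
Path 1: N → U ← P → J → M → K
  U is a collider here and neither U nor any of its descendants is conditioned on, so the collider stays closed — the path is blocked at U.
Path 2: N → U ← P → K
  U is a collider here and neither U nor any of its descendants is conditioned on, so the collider stays closed — the path is blocked at U.
Path 3: N → U ← P → R ← Y ← K
  U is a collider here and neither U nor any of its descendants is conditioned on, so the collider stays closed — the path is blocked at U.
Path 4: N → U → Y ← K
  Y is a collider here and neither Y nor any of its descendants is conditioned on, so the collider stays closed — the path is blocked at Y.
Path 5: N → U → Y → R ← P → J → M → K
  R is a collider here and neither R nor any of its descendants is conditioned on, so the collider stays closed — the path is blocked at R.
Path 6: N → U → Y → R ← P → K
  R is a collider here and neither R nor any of its descendants is conditioned on, so the collider stays closed — the path is blocked at R.
Since every path is blocked, d-separation holds.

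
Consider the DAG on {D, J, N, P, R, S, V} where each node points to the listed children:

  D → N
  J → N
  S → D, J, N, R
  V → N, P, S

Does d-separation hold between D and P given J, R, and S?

Enumerating the 6 paths from D to P and testing each for blocking by {J, R, S}:
  1. D ← S → J → N ← V → P — S:fork[blocks]; J:chain[blocks]; N:collider[blocks]; V:fork[open] ⇒ blocked
  2. D ← S → N ← V → P — S:fork[blocks]; N:collider[blocks]; V:fork[open] ⇒ blocked
  3. D ← S ← V → P — S:chain[blocks]; V:fork[open] ⇒ blocked
  4. D → N ← J ← S ← V → P — N:collider[blocks]; J:chain[blocks]; S:chain[blocks]; V:fork[open] ⇒ blocked
  5. D → N ← S ← V → P — N:collider[blocks]; S:chain[blocks]; V:fork[open] ⇒ blocked
  6. D → N ← V → P — N:collider[blocks]; V:fork[open] ⇒ blocked
All paths are blocked; D ⊥ P | {J, R, S} holds.

Yes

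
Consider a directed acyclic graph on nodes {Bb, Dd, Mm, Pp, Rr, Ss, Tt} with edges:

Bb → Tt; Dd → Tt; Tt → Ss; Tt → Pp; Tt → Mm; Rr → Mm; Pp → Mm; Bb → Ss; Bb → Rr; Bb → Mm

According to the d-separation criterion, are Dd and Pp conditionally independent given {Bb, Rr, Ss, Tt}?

Enumerating the 6 paths from Dd to Pp and testing each for blocking by {Bb, Rr, Ss, Tt}:
  1. Dd → Tt ← Bb → Mm ← Pp — Tt:collider[open]; Bb:fork[blocks]; Mm:collider[blocks] ⇒ blocked
  2. Dd → Tt ← Bb → Rr → Mm ← Pp — Tt:collider[open]; Bb:fork[blocks]; Rr:chain[blocks]; Mm:collider[blocks] ⇒ blocked
  3. Dd → Tt → Mm ← Pp — Tt:chain[blocks]; Mm:collider[blocks] ⇒ blocked
  4. Dd → Tt → Ss ← Bb → Mm ← Pp — Tt:chain[blocks]; Ss:collider[open]; Bb:fork[blocks]; Mm:collider[blocks] ⇒ blocked
  5. Dd → Tt → Ss ← Bb → Rr → Mm ← Pp — Tt:chain[blocks]; Ss:collider[open]; Bb:fork[blocks]; Rr:chain[blocks]; Mm:collider[blocks] ⇒ blocked
  6. Dd → Tt → Pp — Tt:chain[blocks] ⇒ blocked
Since every path is blocked, d-separation holds.

Yes — Dd and Pp are d-separated given {Bb, Rr, Ss, Tt}.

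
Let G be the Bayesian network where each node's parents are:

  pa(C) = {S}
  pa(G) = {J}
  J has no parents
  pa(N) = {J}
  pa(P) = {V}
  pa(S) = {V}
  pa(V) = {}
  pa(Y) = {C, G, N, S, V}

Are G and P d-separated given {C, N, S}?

Yes

6 paths connect G and P; each must be blocked for d-separation to hold:
Path 1: G → Y ← S ← V → P
  Y is a collider here and neither Y nor any of its descendants is conditioned on, so the collider stays closed — the path is blocked at Y.
Path 2: G → Y ← V → P
  Y is a collider here and neither Y nor any of its descendants is conditioned on, so the collider stays closed — the path is blocked at Y.
Path 3: G → Y ← C ← S ← V → P
  Y is a collider here and neither Y nor any of its descendants is conditioned on, so the collider stays closed — the path is blocked at Y.
Path 4: G ← J → N → Y ← S ← V → P
  N is a chain here and N is conditioned on, so the path is blocked at N.
Path 5: G ← J → N → Y ← V → P
  N is a chain here and N is conditioned on, so the path is blocked at N.
Path 6: G ← J → N → Y ← C ← S ← V → P
  N is a chain here and N is conditioned on, so the path is blocked at N.
All paths are blocked; G ⊥ P | {C, N, S} holds.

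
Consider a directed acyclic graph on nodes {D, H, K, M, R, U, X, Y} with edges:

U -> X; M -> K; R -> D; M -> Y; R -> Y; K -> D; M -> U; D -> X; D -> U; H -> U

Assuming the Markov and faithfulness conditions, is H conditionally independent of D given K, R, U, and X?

We examine all 4 paths between H and D:
Path 1: H → U ← D
  U is a collider and U is conditioned on, which opens it — no node blocks this path, so it is active.
Path 2: H → U ← M → K → D
  K is a chain here and K is conditioned on, so the path is blocked at K.
Path 3: H → U ← M → Y ← R → D
  Y is a collider here and neither Y nor any of its descendants is conditioned on, so the collider stays closed — the path is blocked at Y.
Path 4: H → U → X ← D
  U is a chain here and U is conditioned on, so the path is blocked at U.
Since the path H → U ← D is active, H and D are not d-separated given {K, R, U, X}.

No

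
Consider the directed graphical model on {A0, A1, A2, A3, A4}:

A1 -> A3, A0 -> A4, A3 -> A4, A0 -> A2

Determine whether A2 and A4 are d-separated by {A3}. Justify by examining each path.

The only undirected path from A2 to A4 is:
Path 1: A2 ← A0 → A4
  A0 is a fork and A0 is not conditioned on — no node blocks this path, so it is active.
At least one path is unblocked, so d-separation fails.

No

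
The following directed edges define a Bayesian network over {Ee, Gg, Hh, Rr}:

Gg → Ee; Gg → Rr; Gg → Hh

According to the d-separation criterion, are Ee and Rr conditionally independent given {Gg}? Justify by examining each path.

Only one path connects Ee and Rr:
Path 1: Ee ← Gg → Rr
  Gg is a fork here and Gg is conditioned on, so the path is blocked at Gg.
Since every path is blocked, d-separation holds.

Yes — Ee and Rr are d-separated given {Gg}.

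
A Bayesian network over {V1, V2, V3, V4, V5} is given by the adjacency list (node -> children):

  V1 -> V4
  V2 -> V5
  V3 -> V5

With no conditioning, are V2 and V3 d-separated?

Yes

The only undirected path from V2 to V3 is:
Path 1: V2 → V5 ← V3
  V5 is a collider here and neither V5 nor any of its descendants is conditioned on, so the collider stays closed — the path is blocked at V5.
Since every path is blocked, d-separation holds.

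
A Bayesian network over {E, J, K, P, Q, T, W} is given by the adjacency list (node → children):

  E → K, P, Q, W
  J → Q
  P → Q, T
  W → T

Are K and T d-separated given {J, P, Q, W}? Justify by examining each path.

3 paths connect K and T; each must be blocked for d-separation to hold:
  1. K ← E → W → T — E:fork[open]; W:chain[blocks] ⇒ blocked
  2. K ← E → P → T — E:fork[open]; P:chain[blocks] ⇒ blocked
  3. K ← E → Q ← P → T — E:fork[open]; Q:collider[open]; P:fork[blocks] ⇒ blocked
Every path is blocked, so K and T are d-separated given {J, P, Q, W}.

Yes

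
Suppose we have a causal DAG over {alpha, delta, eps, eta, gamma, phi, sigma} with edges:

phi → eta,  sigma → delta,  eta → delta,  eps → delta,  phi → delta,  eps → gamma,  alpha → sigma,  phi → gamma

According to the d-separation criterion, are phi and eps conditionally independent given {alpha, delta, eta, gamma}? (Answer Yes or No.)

No — phi and eps are not d-separated given {alpha, delta, eta, gamma}.

We examine all 3 paths between phi and eps:
  1. phi → delta ← eps — delta:collider[open] ⇒ active
  2. phi → gamma ← eps — gamma:collider[open] ⇒ active
  3. phi → eta → delta ← eps — eta:chain[blocks]; delta:collider[open] ⇒ blocked
Because an active path exists, phi and eps are not d-separated.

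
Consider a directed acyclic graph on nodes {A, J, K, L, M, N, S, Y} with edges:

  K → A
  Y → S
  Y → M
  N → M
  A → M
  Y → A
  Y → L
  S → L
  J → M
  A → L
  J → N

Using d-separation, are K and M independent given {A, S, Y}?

Yes

Enumerating the 4 paths from K to M and testing each for blocking by {A, S, Y}:
Path 1: K → A → M
  A is a chain here and A is conditioned on, so the path is blocked at A.
Path 2: K → A → L ← S ← Y → M
  A is a chain here and A is conditioned on, so the path is blocked at A.
Path 3: K → A → L ← Y → M
  A is a chain here and A is conditioned on, so the path is blocked at A.
Path 4: K → A ← Y → M
  Y is a fork here and Y is conditioned on, so the path is blocked at Y.
Since every path is blocked, d-separation holds.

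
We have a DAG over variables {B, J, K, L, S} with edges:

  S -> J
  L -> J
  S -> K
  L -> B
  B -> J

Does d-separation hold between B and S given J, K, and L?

No

There are 2 undirected paths between B and S; checking each against the conditioning set {J, K, L}:
Path 1: B ← L → J ← S
  L is a fork here and L is conditioned on, so the path is blocked at L.
Path 2: B → J ← S
  J is a collider and J is conditioned on, which opens it — no node blocks this path, so it is active.
Because an active path exists, B and S are not d-separated.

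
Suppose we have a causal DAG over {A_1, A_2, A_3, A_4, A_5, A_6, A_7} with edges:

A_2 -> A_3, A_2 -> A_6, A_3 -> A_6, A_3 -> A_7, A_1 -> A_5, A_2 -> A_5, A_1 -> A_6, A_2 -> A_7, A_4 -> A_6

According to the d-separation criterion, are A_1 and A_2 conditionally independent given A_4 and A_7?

There are 4 undirected paths between A_1 and A_2; checking each against the conditioning set {A_4, A_7}:
  1. A_1 → A_6 ← A_2 — A_6:collider[blocks] ⇒ blocked
  2. A_1 → A_6 ← A_3 ← A_2 — A_6:collider[blocks]; A_3:chain[open] ⇒ blocked
  3. A_1 → A_6 ← A_3 → A_7 ← A_2 — A_6:collider[blocks]; A_3:fork[open]; A_7:collider[open] ⇒ blocked
  4. A_1 → A_5 ← A_2 — A_5:collider[blocks] ⇒ blocked
Every path is blocked, so A_1 and A_2 are d-separated given {A_4, A_7}.

Yes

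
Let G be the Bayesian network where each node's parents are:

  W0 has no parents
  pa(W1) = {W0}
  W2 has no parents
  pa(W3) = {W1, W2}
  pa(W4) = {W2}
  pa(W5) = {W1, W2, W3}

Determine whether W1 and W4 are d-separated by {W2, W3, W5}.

Enumerating the 4 paths from W1 to W4 and testing each for blocking by {W2, W3, W5}:
  1. W1 → W3 → W5 ← W2 → W4 — W3:chain[blocks]; W5:collider[open]; W2:fork[blocks] ⇒ blocked
  2. W1 → W3 ← W2 → W4 — W3:collider[open]; W2:fork[blocks] ⇒ blocked
  3. W1 → W5 ← W3 ← W2 → W4 — W5:collider[open]; W3:chain[blocks]; W2:fork[blocks] ⇒ blocked
  4. W1 → W5 ← W2 → W4 — W5:collider[open]; W2:fork[blocks] ⇒ blocked
Every path is blocked, so W1 and W4 are d-separated given {W2, W3, W5}.

Yes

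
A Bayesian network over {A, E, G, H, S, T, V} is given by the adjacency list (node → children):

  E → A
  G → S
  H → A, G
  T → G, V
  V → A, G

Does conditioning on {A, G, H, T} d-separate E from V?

There are 3 undirected paths between E and V; checking each against the conditioning set {A, G, H, T}:
Path 1: E → A ← H → G ← V
  H is a fork here and H is conditioned on, so the path is blocked at H.
Path 2: E → A ← H → G ← T → V
  H is a fork here and H is conditioned on, so the path is blocked at H.
Path 3: E → A ← V
  A is a collider and A is conditioned on, which opens it — no node blocks this path, so it is active.
Since the path E → A ← V is active, E and V are not d-separated given {A, G, H, T}.

No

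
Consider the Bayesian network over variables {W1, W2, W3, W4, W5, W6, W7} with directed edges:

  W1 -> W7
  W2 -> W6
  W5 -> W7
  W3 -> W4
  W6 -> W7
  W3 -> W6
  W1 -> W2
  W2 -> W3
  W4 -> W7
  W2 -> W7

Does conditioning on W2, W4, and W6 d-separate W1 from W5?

We examine all 6 paths between W1 and W5:
Path 1: W1 → W2 → W6 → W7 ← W5
  W2 is a chain here and W2 is conditioned on, so the path is blocked at W2.
Path 2: W1 → W2 → W6 ← W3 → W4 → W7 ← W5
  W2 is a chain here and W2 is conditioned on, so the path is blocked at W2.
Path 3: W1 → W2 → W7 ← W5
  W2 is a chain here and W2 is conditioned on, so the path is blocked at W2.
Path 4: W1 → W2 → W3 → W6 → W7 ← W5
  W2 is a chain here and W2 is conditioned on, so the path is blocked at W2.
Path 5: W1 → W2 → W3 → W4 → W7 ← W5
  W2 is a chain here and W2 is conditioned on, so the path is blocked at W2.
Path 6: W1 → W7 ← W5
  W7 is a collider here and neither W7 nor any of its descendants is conditioned on, so the collider stays closed — the path is blocked at W7.
All paths are blocked; W1 ⊥ W5 | {W2, W4, W6} holds.

Yes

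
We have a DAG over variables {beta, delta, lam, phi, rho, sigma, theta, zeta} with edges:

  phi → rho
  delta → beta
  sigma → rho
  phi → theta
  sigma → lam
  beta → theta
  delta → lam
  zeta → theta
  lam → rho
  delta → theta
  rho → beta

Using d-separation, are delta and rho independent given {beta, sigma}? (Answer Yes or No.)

No

We examine all 6 paths between delta and rho:
  1. delta → theta ← phi → rho — theta:collider[blocks]; phi:fork[open] ⇒ blocked
  2. delta → theta ← beta ← rho — theta:collider[blocks]; beta:chain[blocks] ⇒ blocked
  3. delta → lam ← sigma → rho — lam:collider[open]; sigma:fork[blocks] ⇒ blocked
  4. delta → lam → rho — lam:chain[open] ⇒ active
  5. delta → beta → theta ← phi → rho — beta:chain[blocks]; theta:collider[blocks]; phi:fork[open] ⇒ blocked
  6. delta → beta ← rho — beta:collider[open] ⇒ active
Because an active path exists, delta and rho are not d-separated.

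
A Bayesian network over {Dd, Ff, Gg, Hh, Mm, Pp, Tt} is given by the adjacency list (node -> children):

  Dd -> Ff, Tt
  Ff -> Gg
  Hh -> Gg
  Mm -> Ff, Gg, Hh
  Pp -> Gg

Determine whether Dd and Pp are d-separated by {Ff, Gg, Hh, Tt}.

No

Enumerating the 3 paths from Dd to Pp and testing each for blocking by {Ff, Gg, Hh, Tt}:
Path 1: Dd → Ff ← Mm → Hh → Gg ← Pp
  Hh is a chain here and Hh is conditioned on, so the path is blocked at Hh.
Path 2: Dd → Ff ← Mm → Gg ← Pp
  Ff is a collider and Ff is conditioned on, which opens it; Mm is a fork and Mm is not conditioned on; Gg is a collider and Gg is conditioned on, which opens it — no node blocks this path, so it is active.
Path 3: Dd → Ff → Gg ← Pp
  Ff is a chain here and Ff is conditioned on, so the path is blocked at Ff.
Since the path Dd → Ff ← Mm → Gg ← Pp is active, Dd and Pp are not d-separated given {Ff, Gg, Hh, Tt}.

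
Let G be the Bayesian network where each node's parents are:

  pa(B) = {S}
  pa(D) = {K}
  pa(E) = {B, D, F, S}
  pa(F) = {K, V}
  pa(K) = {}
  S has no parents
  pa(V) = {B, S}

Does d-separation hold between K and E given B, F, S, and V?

Enumerating the 6 paths from K to E and testing each for blocking by {B, F, S, V}:
Path 1: K → F → E
  F is a chain here and F is conditioned on, so the path is blocked at F.
Path 2: K → F ← V ← S → E
  V is a chain here and V is conditioned on, so the path is blocked at V.
Path 3: K → F ← V ← S → B → E
  V is a chain here and V is conditioned on, so the path is blocked at V.
Path 4: K → F ← V ← B ← S → E
  V is a chain here and V is conditioned on, so the path is blocked at V.
Path 5: K → F ← V ← B → E
  V is a chain here and V is conditioned on, so the path is blocked at V.
Path 6: K → D → E
  D is a chain and D is not conditioned on — no node blocks this path, so it is active.
At least one path is unblocked, so d-separation fails.

No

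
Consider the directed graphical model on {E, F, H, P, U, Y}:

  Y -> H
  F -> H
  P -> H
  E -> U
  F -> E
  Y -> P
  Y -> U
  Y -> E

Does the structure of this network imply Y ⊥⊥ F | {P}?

Yes

4 paths connect Y and F; each must be blocked for d-separation to hold:
Path 1: Y → P → H ← F
  P is a chain here and P is conditioned on, so the path is blocked at P.
Path 2: Y → E ← F
  E is a collider here and neither E nor any of its descendants is conditioned on, so the collider stays closed — the path is blocked at E.
Path 3: Y → U ← E ← F
  U is a collider here and neither U nor any of its descendants is conditioned on, so the collider stays closed — the path is blocked at U.
Path 4: Y → H ← F
  H is a collider here and neither H nor any of its descendants is conditioned on, so the collider stays closed — the path is blocked at H.
All paths are blocked; Y ⊥ F | {P} holds.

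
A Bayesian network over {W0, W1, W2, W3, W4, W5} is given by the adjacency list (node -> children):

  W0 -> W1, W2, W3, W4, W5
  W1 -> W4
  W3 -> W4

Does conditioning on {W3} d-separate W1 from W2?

No

We examine all 3 paths between W1 and W2:
Path 1: W1 ← W0 → W2
  W0 is a fork and W0 is not conditioned on — no node blocks this path, so it is active.
Path 2: W1 → W4 ← W3 ← W0 → W2
  W4 is a collider here and neither W4 nor any of its descendants is conditioned on, so the collider stays closed — the path is blocked at W4.
Path 3: W1 → W4 ← W0 → W2
  W4 is a collider here and neither W4 nor any of its descendants is conditioned on, so the collider stays closed — the path is blocked at W4.
Since the path W1 ← W0 → W2 is active, W1 and W2 are not d-separated given {W3}.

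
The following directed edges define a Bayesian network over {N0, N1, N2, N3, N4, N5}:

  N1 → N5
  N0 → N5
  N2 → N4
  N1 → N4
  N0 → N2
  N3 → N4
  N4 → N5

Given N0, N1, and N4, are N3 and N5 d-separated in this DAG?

Yes — N3 and N5 are d-separated given {N0, N1, N4}.

There are 3 undirected paths between N3 and N5; checking each against the conditioning set {N0, N1, N4}:
Path 1: N3 → N4 ← N2 ← N0 → N5
  N0 is a fork here and N0 is conditioned on, so the path is blocked at N0.
Path 2: N3 → N4 → N5
  N4 is a chain here and N4 is conditioned on, so the path is blocked at N4.
Path 3: N3 → N4 ← N1 → N5
  N1 is a fork here and N1 is conditioned on, so the path is blocked at N1.
All paths are blocked; N3 ⊥ N5 | {N0, N1, N4} holds.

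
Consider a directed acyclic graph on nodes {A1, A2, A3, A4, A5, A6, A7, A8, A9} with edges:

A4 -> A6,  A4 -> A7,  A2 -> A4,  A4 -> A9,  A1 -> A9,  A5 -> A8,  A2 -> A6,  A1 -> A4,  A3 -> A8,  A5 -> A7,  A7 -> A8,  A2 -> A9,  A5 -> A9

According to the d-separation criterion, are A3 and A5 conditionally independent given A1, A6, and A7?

We examine all 6 paths between A3 and A5:
Path 1: A3 → A8 ← A7 ← A4 ← A2 → A9 ← A5
  A8 is a collider here and neither A8 nor any of its descendants is conditioned on, so the collider stays closed — the path is blocked at A8.
Path 2: A3 → A8 ← A7 ← A4 ← A1 → A9 ← A5
  A8 is a collider here and neither A8 nor any of its descendants is conditioned on, so the collider stays closed — the path is blocked at A8.
Path 3: A3 → A8 ← A7 ← A4 → A6 ← A2 → A9 ← A5
  A8 is a collider here and neither A8 nor any of its descendants is conditioned on, so the collider stays closed — the path is blocked at A8.
Path 4: A3 → A8 ← A7 ← A4 → A9 ← A5
  A8 is a collider here and neither A8 nor any of its descendants is conditioned on, so the collider stays closed — the path is blocked at A8.
Path 5: A3 → A8 ← A7 ← A5
  A8 is a collider here and neither A8 nor any of its descendants is conditioned on, so the collider stays closed — the path is blocked at A8.
Path 6: A3 → A8 ← A5
  A8 is a collider here and neither A8 nor any of its descendants is conditioned on, so the collider stays closed — the path is blocked at A8.
Since every path is blocked, d-separation holds.

Yes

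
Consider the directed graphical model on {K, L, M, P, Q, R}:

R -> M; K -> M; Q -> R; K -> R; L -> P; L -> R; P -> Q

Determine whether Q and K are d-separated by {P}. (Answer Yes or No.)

Yes — Q and K are d-separated given {P}.

There are 4 undirected paths between Q and K; checking each against the conditioning set {P}:
Path 1: Q → R → M ← K
  M is a collider here and neither M nor any of its descendants is conditioned on, so the collider stays closed — the path is blocked at M.
Path 2: Q → R ← K
  R is a collider here and neither R nor any of its descendants is conditioned on, so the collider stays closed — the path is blocked at R.
Path 3: Q ← P ← L → R → M ← K
  P is a chain here and P is conditioned on, so the path is blocked at P.
Path 4: Q ← P ← L → R ← K
  P is a chain here and P is conditioned on, so the path is blocked at P.
Every path is blocked, so Q and K are d-separated given {P}.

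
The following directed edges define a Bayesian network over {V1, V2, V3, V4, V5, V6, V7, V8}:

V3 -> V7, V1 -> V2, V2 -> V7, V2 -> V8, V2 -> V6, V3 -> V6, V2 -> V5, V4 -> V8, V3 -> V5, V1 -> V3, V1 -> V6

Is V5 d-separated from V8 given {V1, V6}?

Enumerating the 6 paths from V5 to V8 and testing each for blocking by {V1, V6}:
Path 1: V5 ← V3 ← V1 → V6 ← V2 → V8
  V1 is a fork here and V1 is conditioned on, so the path is blocked at V1.
Path 2: V5 ← V3 ← V1 → V2 → V8
  V1 is a fork here and V1 is conditioned on, so the path is blocked at V1.
Path 3: V5 ← V3 → V7 ← V2 → V8
  V7 is a collider here and neither V7 nor any of its descendants is conditioned on, so the collider stays closed — the path is blocked at V7.
Path 4: V5 ← V3 → V6 ← V1 → V2 → V8
  V1 is a fork here and V1 is conditioned on, so the path is blocked at V1.
Path 5: V5 ← V3 → V6 ← V2 → V8
  V3 is a fork and V3 is not conditioned on; V6 is a collider and V6 is conditioned on, which opens it; V2 is a fork and V2 is not conditioned on — no node blocks this path, so it is active.
Path 6: V5 ← V2 → V8
  V2 is a fork and V2 is not conditioned on — no node blocks this path, so it is active.
Because an active path exists, V5 and V8 are not d-separated.

No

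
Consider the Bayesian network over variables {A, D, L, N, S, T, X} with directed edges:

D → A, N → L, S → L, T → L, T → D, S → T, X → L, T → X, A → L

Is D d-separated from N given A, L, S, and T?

Yes

There are 4 undirected paths between D and N; checking each against the conditioning set {A, L, S, T}:
  1. D → A → L ← N — A:chain[blocks]; L:collider[open] ⇒ blocked
  2. D ← T → X → L ← N — T:fork[blocks]; X:chain[open]; L:collider[open] ⇒ blocked
  3. D ← T → L ← N — T:fork[blocks]; L:collider[open] ⇒ blocked
  4. D ← T ← S → L ← N — T:chain[blocks]; S:fork[blocks]; L:collider[open] ⇒ blocked
All paths are blocked; D ⊥ N | {A, L, S, T} holds.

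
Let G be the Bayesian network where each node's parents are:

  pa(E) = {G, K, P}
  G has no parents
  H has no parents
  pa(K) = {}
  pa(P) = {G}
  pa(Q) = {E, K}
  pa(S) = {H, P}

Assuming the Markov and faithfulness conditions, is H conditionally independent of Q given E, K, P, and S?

Yes — H and Q are d-separated given {E, K, P, S}.

4 paths connect H and Q; each must be blocked for d-separation to hold:
Path 1: H → S ← P ← G → E → Q
  P is a chain here and P is conditioned on, so the path is blocked at P.
Path 2: H → S ← P ← G → E ← K → Q
  P is a chain here and P is conditioned on, so the path is blocked at P.
Path 3: H → S ← P → E → Q
  P is a fork here and P is conditioned on, so the path is blocked at P.
Path 4: H → S ← P → E ← K → Q
  P is a fork here and P is conditioned on, so the path is blocked at P.
All paths are blocked; H ⊥ Q | {E, K, P, S} holds.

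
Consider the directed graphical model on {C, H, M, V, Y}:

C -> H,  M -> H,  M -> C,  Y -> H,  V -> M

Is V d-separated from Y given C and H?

We examine all 2 paths between V and Y:
Path 1: V → M → C → H ← Y
  C is a chain here and C is conditioned on, so the path is blocked at C.
Path 2: V → M → H ← Y
  M is a chain and M is not conditioned on; H is a collider and H is conditioned on, which opens it — no node blocks this path, so it is active.
At least one path is unblocked, so d-separation fails.

No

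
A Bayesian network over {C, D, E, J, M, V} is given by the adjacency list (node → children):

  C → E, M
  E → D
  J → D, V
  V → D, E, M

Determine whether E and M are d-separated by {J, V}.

No

We examine all 4 paths between E and M:
  1. E ← V → M — V:fork[blocks] ⇒ blocked
  2. E ← C → M — C:fork[open] ⇒ active
  3. E → D ← J → V → M — D:collider[blocks]; J:fork[blocks]; V:chain[blocks] ⇒ blocked
  4. E → D ← V → M — D:collider[blocks]; V:fork[blocks] ⇒ blocked
Because an active path exists, E and M are not d-separated.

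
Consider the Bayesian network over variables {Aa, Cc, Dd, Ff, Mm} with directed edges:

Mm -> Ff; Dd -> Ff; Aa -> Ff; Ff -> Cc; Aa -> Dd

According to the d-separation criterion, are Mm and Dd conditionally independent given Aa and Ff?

No

We examine all 2 paths between Mm and Dd:
Path 1: Mm → Ff ← Dd
  Ff is a collider and Ff is conditioned on, which opens it — no node blocks this path, so it is active.
Path 2: Mm → Ff ← Aa → Dd
  Aa is a fork here and Aa is conditioned on, so the path is blocked at Aa.
Because an active path exists, Mm and Dd are not d-separated.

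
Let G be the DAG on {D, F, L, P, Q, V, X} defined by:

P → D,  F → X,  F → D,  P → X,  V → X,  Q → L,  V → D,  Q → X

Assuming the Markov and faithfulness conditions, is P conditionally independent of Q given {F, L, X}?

No

We examine all 3 paths between P and Q:
Path 1: P → D ← F → X ← Q
  D is a collider here and neither D nor any of its descendants is conditioned on, so the collider stays closed — the path is blocked at D.
Path 2: P → D ← V → X ← Q
  D is a collider here and neither D nor any of its descendants is conditioned on, so the collider stays closed — the path is blocked at D.
Path 3: P → X ← Q
  X is a collider and X is conditioned on, which opens it — no node blocks this path, so it is active.
At least one path is unblocked, so d-separation fails.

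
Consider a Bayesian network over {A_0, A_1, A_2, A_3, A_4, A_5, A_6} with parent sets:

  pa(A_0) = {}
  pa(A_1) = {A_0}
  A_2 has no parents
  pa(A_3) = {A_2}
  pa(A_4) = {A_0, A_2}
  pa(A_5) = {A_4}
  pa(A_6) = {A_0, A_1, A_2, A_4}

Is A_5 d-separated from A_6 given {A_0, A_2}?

No

Enumerating the 4 paths from A_5 to A_6 and testing each for blocking by {A_0, A_2}:
  1. A_5 ← A_4 → A_6 — A_4:fork[open] ⇒ active
  2. A_5 ← A_4 ← A_2 → A_6 — A_4:chain[open]; A_2:fork[blocks] ⇒ blocked
  3. A_5 ← A_4 ← A_0 → A_6 — A_4:chain[open]; A_0:fork[blocks] ⇒ blocked
  4. A_5 ← A_4 ← A_0 → A_1 → A_6 — A_4:chain[open]; A_0:fork[blocks]; A_1:chain[open] ⇒ blocked
Since the path A_5 ← A_4 → A_6 is active, A_5 and A_6 are not d-separated given {A_0, A_2}.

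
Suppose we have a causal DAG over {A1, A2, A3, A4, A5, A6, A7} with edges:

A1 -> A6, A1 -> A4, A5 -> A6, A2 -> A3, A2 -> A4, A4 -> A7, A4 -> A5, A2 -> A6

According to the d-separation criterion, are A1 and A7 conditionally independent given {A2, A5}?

Enumerating the 3 paths from A1 to A7 and testing each for blocking by {A2, A5}:
Path 1: A1 → A6 ← A2 → A4 → A7
  A6 is a collider here and neither A6 nor any of its descendants is conditioned on, so the collider stays closed — the path is blocked at A6.
Path 2: A1 → A6 ← A5 ← A4 → A7
  A6 is a collider here and neither A6 nor any of its descendants is conditioned on, so the collider stays closed — the path is blocked at A6.
Path 3: A1 → A4 → A7
  A4 is a chain and A4 is not conditioned on — no node blocks this path, so it is active.
Since the path A1 → A4 → A7 is active, A1 and A7 are not d-separated given {A2, A5}.

No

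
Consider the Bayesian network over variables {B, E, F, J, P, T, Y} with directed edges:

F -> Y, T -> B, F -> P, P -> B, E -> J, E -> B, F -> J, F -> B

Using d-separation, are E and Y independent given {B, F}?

Yes

Enumerating the 3 paths from E to Y and testing each for blocking by {B, F}:
  1. E → B ← P ← F → Y — B:collider[open]; P:chain[open]; F:fork[blocks] ⇒ blocked
  2. E → B ← F → Y — B:collider[open]; F:fork[blocks] ⇒ blocked
  3. E → J ← F → Y — J:collider[blocks]; F:fork[blocks] ⇒ blocked
Since every path is blocked, d-separation holds.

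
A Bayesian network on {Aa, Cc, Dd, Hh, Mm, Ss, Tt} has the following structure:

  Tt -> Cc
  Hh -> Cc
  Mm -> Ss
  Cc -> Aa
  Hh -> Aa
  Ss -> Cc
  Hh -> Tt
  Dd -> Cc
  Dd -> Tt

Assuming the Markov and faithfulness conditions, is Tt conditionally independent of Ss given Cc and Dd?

No — Tt and Ss are not d-separated given {Cc, Dd}.

We examine all 4 paths between Tt and Ss:
Path 1: Tt ← Dd → Cc ← Ss
  Dd is a fork here and Dd is conditioned on, so the path is blocked at Dd.
Path 2: Tt → Cc ← Ss
  Cc is a collider and Cc is conditioned on, which opens it — no node blocks this path, so it is active.
Path 3: Tt ← Hh → Cc ← Ss
  Hh is a fork and Hh is not conditioned on; Cc is a collider and Cc is conditioned on, which opens it — no node blocks this path, so it is active.
Path 4: Tt ← Hh → Aa ← Cc ← Ss
  Aa is a collider here and neither Aa nor any of its descendants is conditioned on, so the collider stays closed — the path is blocked at Aa.
Because an active path exists, Tt and Ss are not d-separated.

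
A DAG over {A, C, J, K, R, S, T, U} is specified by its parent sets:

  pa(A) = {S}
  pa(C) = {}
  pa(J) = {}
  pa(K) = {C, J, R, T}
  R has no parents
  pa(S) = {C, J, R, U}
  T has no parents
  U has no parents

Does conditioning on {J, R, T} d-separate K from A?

There are 3 undirected paths between K and A; checking each against the conditioning set {J, R, T}:
Path 1: K ← R → S → A
  R is a fork here and R is conditioned on, so the path is blocked at R.
Path 2: K ← J → S → A
  J is a fork here and J is conditioned on, so the path is blocked at J.
Path 3: K ← C → S → A
  C is a fork and C is not conditioned on; S is a chain and S is not conditioned on — no node blocks this path, so it is active.
Because an active path exists, K and A are not d-separated.

No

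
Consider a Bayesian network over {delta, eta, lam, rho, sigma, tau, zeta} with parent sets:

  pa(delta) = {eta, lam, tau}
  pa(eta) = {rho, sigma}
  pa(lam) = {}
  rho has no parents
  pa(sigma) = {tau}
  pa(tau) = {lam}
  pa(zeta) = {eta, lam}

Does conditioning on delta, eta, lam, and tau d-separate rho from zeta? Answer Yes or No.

Yes — rho and zeta are d-separated given {delta, eta, lam, tau}.

We examine all 5 paths between rho and zeta:
Path 1: rho → eta ← sigma ← tau → delta ← lam → zeta
  tau is a fork here and tau is conditioned on, so the path is blocked at tau.
Path 2: rho → eta ← sigma ← tau ← lam → zeta
  tau is a chain here and tau is conditioned on, so the path is blocked at tau.
Path 3: rho → eta → delta ← tau ← lam → zeta
  eta is a chain here and eta is conditioned on, so the path is blocked at eta.
Path 4: rho → eta → delta ← lam → zeta
  eta is a chain here and eta is conditioned on, so the path is blocked at eta.
Path 5: rho → eta → zeta
  eta is a chain here and eta is conditioned on, so the path is blocked at eta.
Every path is blocked, so rho and zeta are d-separated given {delta, eta, lam, tau}.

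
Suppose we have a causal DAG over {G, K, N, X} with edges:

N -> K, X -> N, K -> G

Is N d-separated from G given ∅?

No

There is one path between N and G:
Path 1: N → K → G
  K is a chain and K is not conditioned on — no node blocks this path, so it is active.
Since the path N → K → G is active, N and G are not d-separated given ∅.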